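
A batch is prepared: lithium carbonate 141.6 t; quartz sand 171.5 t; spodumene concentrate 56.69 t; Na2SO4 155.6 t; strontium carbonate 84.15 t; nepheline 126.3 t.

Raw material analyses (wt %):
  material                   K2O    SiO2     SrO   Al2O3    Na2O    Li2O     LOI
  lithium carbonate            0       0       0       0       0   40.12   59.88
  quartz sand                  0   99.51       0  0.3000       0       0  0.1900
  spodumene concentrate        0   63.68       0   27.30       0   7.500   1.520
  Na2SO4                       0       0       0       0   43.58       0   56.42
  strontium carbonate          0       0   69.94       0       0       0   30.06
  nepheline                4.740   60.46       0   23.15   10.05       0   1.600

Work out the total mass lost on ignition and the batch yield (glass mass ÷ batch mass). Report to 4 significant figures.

In-progress results are printed rounded to 4 significant digits as written; every computation runs at full float precision at every stage; every reported result receives exactly one rounding; derived quantities, which include the yield, the six compositions, net glass mass, ignition loss, the totals, are computed at exact precision, as written in the problem or answer text, starting from the weights on 534.8 t of glass.
Ignition loss by material:
  lithium carbonate: 141.6 × 0.5988 = 84.79 t
  quartz sand: 171.5 × 0.001900 = 0.3258 t
  spodumene concentrate: 56.69 × 0.01520 = 0.8617 t
  Na2SO4: 155.6 × 0.5642 = 87.79 t
  strontium carbonate: 84.15 × 0.3006 = 25.30 t
  nepheline: 126.3 × 0.01600 = 2.021 t
Total LOI = 201.1 t
Glass = batch − LOI = 735.8 − 201.1 = 534.8 t

LOI loss = 201.1 t; glass = 534.8 t; yield = 72.67%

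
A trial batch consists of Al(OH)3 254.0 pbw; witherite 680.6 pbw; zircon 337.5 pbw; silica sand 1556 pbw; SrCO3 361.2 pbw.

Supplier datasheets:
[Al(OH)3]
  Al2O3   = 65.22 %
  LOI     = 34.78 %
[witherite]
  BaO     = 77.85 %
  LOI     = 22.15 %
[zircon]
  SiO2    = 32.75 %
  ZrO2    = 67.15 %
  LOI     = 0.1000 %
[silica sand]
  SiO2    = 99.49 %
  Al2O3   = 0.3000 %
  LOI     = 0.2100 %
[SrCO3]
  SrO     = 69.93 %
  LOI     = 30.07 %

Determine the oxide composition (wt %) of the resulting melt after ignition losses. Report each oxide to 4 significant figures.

Glass mass = 2838 pbw (batch 3189 − LOI 351.3).
Composition: SiO2 58.44%, Al2O3 6.002%, SrO 8.900%, ZrO2 7.986%, BaO 18.67%

The whole derivation carries exact precision throughout — intermediates are displayed, rounded to four significant digits, across the worked steps. Every reported value is rounded exactly once; derived quantities, including the yield, LOI, five oxide percentages, glass mass, the totals, are rebuilt using the weight values for 2838 pbw of glass in full float precision, exactly as printed in the question or the answer.
Oxide-by-oxide delivered mass:
  SiO2: 337.5·0.3275 + 1556·0.9949 = 1659 pbw
  Al2O3: 254.0·0.6522 + 1556·0.003000 = 170.3 pbw
  SrO: 361.2·0.6993 = 252.6 pbw
  ZrO2: 337.5·0.6715 = 226.6 pbw
  BaO: 680.6·0.7785 = 529.8 pbw
LOI: 254.0·0.3478 + 680.6·0.2215 + 337.5·0.001000 + 1556·0.002100 + 361.2·0.3007 = 351.3 pbw
Glass mass = batch − LOI = 3189 − 351.3 = 2838 pbw (= Σ oxide masses)
each oxide over glass, ×100, is wt %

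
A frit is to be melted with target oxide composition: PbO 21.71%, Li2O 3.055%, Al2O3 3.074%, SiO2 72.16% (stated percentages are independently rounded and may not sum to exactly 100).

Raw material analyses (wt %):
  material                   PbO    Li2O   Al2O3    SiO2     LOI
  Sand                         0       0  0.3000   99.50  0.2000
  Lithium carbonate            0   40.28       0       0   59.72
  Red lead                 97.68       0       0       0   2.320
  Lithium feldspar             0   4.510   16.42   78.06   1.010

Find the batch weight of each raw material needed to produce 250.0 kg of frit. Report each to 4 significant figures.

Batch per 250.0 kg frit:
  Sand: 146.7 kg
  Lithium carbonate: 14.02 kg
  Red lead: 55.56 kg
  Lithium feldspar: 44.12 kg
Total batch = 260.4 kg; LOI loss = 10.40 kg; yield = 96.01%

The working math keeps full float precision through the solve — in-progress results are printed (rounded to 4 significant digits) on the page. Each reported number undergoes a single rounding; all derived quantities are recomputed starting from the weights on 250.0 kg of glass at full float precision (four oxide percentages, yield, the totals, net glass mass, LOI) as given in either problem or answer.
Target masses of each oxide per 250.0 kg frit:
  PbO: 21.71% × 250.0 = 54.28 kg
  Li2O: 3.055% × 250.0 = 7.638 kg
  Al2O3: 3.074% × 250.0 = 7.685 kg
  SiO2: 72.16% × 250.0 = 180.4 kg
Sums-versus-targets review applying the batch weights above, under the basis named above (summed amounts equal target values inside rounding margins):
  PbO: 55.56·0.9768 = 54.27 kg (target 54.28 kg)
  Li2O: 14.02·0.4028 + 44.12·0.04510 = 7.637 kg (target 7.638 kg)
  Al2O3: 146.7·0.003000 + 44.12·0.1642 = 7.685 kg (target 7.685 kg)
  SiO2: 146.7·0.9950 + 44.12·0.7806 = 180.4 kg (target 180.4 kg)
Glass-mass sanity pass: batch Σ − ignition loss = 250.0 kg (the targets, summed, come to 250.0 kg; versus the stated basis of 250.0 kg — differing by rounding only).
Batch grand total — Σ batch = 260.4 kg; Σ batch·LOI gives LOI loss = 10.40 kg; yield, glass over the total, = 96.01%.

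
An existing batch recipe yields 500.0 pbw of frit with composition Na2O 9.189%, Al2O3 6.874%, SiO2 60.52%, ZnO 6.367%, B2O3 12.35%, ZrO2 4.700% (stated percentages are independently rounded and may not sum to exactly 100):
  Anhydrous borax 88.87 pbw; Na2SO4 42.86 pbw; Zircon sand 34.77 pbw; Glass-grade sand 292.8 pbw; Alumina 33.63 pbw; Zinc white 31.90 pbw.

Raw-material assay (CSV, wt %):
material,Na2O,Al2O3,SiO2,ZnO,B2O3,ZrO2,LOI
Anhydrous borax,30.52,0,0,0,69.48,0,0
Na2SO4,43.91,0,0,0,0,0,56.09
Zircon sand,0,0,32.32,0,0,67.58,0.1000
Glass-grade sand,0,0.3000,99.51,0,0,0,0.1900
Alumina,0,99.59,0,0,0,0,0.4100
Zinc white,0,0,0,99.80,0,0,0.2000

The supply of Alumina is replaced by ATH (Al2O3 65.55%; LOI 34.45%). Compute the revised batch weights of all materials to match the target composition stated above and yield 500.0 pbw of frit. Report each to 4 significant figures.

Mid-chain values are shown (rounded to 4 significant figures) when written out — the working math holds exact precision at all times; every reported number carries a single rounding; all derived quantities are re-derived at full float precision (ignition loss, the totals, six oxide percentages, yield, glass mass) from the weighed amounts at 500.0 pbw of glass, as set out in the question or the answer.
Oxide mass targets, per 500.0 pbw frit:
  Na2O: 9.189% × 500.0 = 45.94 pbw
  Al2O3: 6.874% × 500.0 = 34.37 pbw
  SiO2: 60.52% × 500.0 = 302.6 pbw
  ZnO: 6.367% × 500.0 = 31.84 pbw
  B2O3: 12.35% × 500.0 = 61.75 pbw
  ZrO2: 4.700% × 500.0 = 23.50 pbw
Mass-balance tally per oxide on the weights just shown, versus the basis set out (each sum matches its target mass net of answer rounding effects):
  Na2O: 88.87·0.3052 + 42.86·0.4391 = 45.94 pbw (target 45.94 pbw)
  Al2O3: 292.8·0.003000 + 51.09·0.6555 = 34.37 pbw (target 34.37 pbw)
  SiO2: 34.77·0.3232 + 292.8·0.9951 = 302.6 pbw (target 302.6 pbw)
  ZnO: 31.90·0.9980 = 31.84 pbw (target 31.84 pbw)
  B2O3: 88.87·0.6948 = 61.75 pbw (target 61.75 pbw)
  ZrO2: 34.77·0.6758 = 23.50 pbw (target 23.50 pbw)
The glass-mass cross-check: batch Σ − ignition loss = 500.0 pbw (oxide target masses add up to 500.0 pbw; versus the stated basis of 500.0 pbw — differing by rounding only).
Summing the batch: Σ batch = 542.3 pbw; LOI loss = Σ batch·LOI = 42.30 pbw; glass ÷ batch gives a yield of 92.20%.

Revised batch per 500.0 pbw frit:
  Anhydrous borax: 88.87 pbw
  Na2SO4: 42.86 pbw
  Zircon sand: 34.77 pbw
  Glass-grade sand: 292.8 pbw
  ATH: 51.09 pbw
  Zinc white: 31.90 pbw
Total batch = 542.3 pbw; LOI loss = 42.30 pbw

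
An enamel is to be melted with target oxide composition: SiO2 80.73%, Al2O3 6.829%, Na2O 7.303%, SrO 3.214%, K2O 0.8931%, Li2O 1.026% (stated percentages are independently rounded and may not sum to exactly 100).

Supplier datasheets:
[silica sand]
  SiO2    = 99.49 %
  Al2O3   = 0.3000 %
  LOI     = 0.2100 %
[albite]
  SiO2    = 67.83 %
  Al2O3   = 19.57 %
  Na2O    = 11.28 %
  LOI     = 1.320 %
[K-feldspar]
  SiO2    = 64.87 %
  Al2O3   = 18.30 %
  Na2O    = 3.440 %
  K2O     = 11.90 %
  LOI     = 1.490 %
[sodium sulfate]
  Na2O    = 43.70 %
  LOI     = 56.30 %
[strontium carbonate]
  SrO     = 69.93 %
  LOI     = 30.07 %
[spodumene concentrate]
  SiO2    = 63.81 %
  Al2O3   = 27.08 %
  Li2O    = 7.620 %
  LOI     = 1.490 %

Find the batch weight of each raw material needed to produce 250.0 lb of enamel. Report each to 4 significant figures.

Batch per 250.0 lb enamel:
  silica sand: 154.9 lb
  albite: 20.74 lb
  K-feldspar: 18.76 lb
  sodium sulfate: 34.95 lb
  strontium carbonate: 11.49 lb
  spodumene concentrate: 33.66 lb
Total batch = 274.5 lb; LOI loss = 24.51 lb; yield = 91.07%

All arithmetic holds full precision through every step. In-progress results appear rounded to 4 significant figures as written — a single rounding completes each reported result. Derived quantities (yield, totals, the six compositions, net glass mass, ignition loss) are re-derived in full precision from the weighed amounts on 250.0 lb of glass as given in problem or answer.
Target masses of each oxide per 250.0 lb enamel:
  SiO2: 80.73% × 250.0 = 201.8 lb
  Al2O3: 6.829% × 250.0 = 17.07 lb
  Na2O: 7.303% × 250.0 = 18.26 lb
  SrO: 3.214% × 250.0 = 8.035 lb
  K2O: 0.8931% × 250.0 = 2.233 lb
  Li2O: 1.026% × 250.0 = 2.565 lb
Oxide-by-oxide audit per the reported batch figures, at the basis given (oxide sums agree with the targets up to rounding of the answer):
  SiO2: 154.9·0.9949 + 20.74·0.6783 + 18.76·0.6487 + 33.66·0.6381 = 201.8 lb (target 201.8 lb)
  Al2O3: 154.9·0.003000 + 20.74·0.1957 + 18.76·0.1830 + 33.66·0.2708 = 17.07 lb (target 17.07 lb)
  Na2O: 20.74·0.1128 + 18.76·0.03440 + 34.95·0.4370 = 18.26 lb (target 18.26 lb)
  SrO: 11.49·0.6993 = 8.035 lb (target 8.035 lb)
  K2O: 18.76·0.1190 = 2.232 lb (target 2.233 lb)
  Li2O: 33.66·0.07620 = 2.565 lb (target 2.565 lb)
Glass-mass bookkeeping: whole batch net of LOI = 250.0 lb (the Σ of target masses is 250.0 lb; with the basis standing at 250.0 lb — rounding explains the deltas).
Whole-batch sum: Σ batch = 274.5 lb; ignition loss, Σ(batch × LOI) = 24.51 lb; yield = glass ÷ total batch = 91.07%.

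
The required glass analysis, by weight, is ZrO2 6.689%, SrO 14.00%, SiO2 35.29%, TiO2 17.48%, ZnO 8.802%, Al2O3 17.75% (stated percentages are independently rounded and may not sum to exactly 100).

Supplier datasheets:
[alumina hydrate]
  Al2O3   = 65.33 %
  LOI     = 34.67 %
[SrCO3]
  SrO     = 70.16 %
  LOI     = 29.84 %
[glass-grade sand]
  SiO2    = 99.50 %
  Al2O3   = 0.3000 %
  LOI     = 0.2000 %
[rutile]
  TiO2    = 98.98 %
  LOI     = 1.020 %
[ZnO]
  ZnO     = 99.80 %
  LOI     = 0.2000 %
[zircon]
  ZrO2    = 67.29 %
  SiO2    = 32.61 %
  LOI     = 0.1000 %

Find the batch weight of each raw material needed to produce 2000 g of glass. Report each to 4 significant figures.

Every computation carries exact precision through the solve — intermediates appear (rounded to four significant digits) across the worked steps — every reported figure is rounded a single time — derived quantities (yield, LOI, the totals, six oxide percentages, net glass mass) are recomputed starting from the weights for 2000 g of glass in full float precision exactly as shown in either problem or answer.
Oxide-by-oxide targets in 2000 g glass:
  ZrO2: 6.689% × 2000 = 133.8 g
  SrO: 14.00% × 2000 = 280.0 g
  SiO2: 35.29% × 2000 = 705.8 g
  TiO2: 17.48% × 2000 = 349.6 g
  ZnO: 8.802% × 2000 = 176.0 g
  Al2O3: 17.75% × 2000 = 355.0 g
Checking each oxide sum per the reported batch figures, relative to the basis at hand (oxide sums agree with the targets once rounding is allowed for):
  ZrO2: 198.8·0.6729 = 133.8 g (target 133.8 g)
  SrO: 399.1·0.7016 = 280.0 g (target 280.0 g)
  SiO2: 644.2·0.9950 + 198.8·0.3261 = 705.8 g (target 705.8 g)
  TiO2: 353.2·0.9898 = 349.6 g (target 349.6 g)
  ZnO: 176.4·0.9980 = 176.0 g (target 176.0 g)
  Al2O3: 540.4·0.6533 + 644.2·0.003000 = 355.0 g (target 355.0 g)
Glass-mass closure: batch total minus LOI = 2000 g (targets for the oxides total 2000 g; stated basis 2000 g — gaps are rounding artifacts).
Adding the batch up: Σ batch = 2312 g; LOI removed, Σ of batch·LOI: 311.9 g; glass ÷ batch gives a yield of 86.51%.

Batch per 2000 g glass:
  alumina hydrate: 540.4 g
  SrCO3: 399.1 g
  glass-grade sand: 644.2 g
  rutile: 353.2 g
  ZnO: 176.4 g
  zircon: 198.8 g
Total batch = 2312 g; LOI loss = 311.9 g; yield = 86.51%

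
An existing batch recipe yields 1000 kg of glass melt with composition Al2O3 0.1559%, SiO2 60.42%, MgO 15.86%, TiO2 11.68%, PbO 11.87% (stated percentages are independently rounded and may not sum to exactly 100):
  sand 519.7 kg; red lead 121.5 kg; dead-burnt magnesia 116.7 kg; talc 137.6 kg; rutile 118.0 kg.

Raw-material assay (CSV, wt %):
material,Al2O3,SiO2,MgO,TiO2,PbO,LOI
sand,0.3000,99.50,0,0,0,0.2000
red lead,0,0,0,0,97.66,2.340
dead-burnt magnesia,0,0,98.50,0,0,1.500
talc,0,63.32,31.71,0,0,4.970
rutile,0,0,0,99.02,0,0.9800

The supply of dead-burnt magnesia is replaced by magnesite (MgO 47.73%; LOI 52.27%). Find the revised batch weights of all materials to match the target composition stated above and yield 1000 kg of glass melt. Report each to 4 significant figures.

Revised batch per 1000 kg glass melt:
  sand: 519.7 kg
  red lead: 121.5 kg
  magnesite: 240.9 kg
  talc: 137.6 kg
  rutile: 118.0 kg
Total batch = 1138 kg; LOI loss = 137.8 kg

The intermediate values are shown, with 4-significant-figure rounding, in the working — all internal work carries full float precision at every stage; every reported number sees exactly one rounding; derived quantities (the totals, yield, the five compositions, glass mass, LOI) are re-derived starting from the weights on 1000 kg of glass at full float precision exactly as shown in the problem or the answer.
Oxide mass targets, per 1000 kg glass melt:
  Al2O3: 0.1559% × 1000 = 1.559 kg
  SiO2: 60.42% × 1000 = 604.2 kg
  MgO: 15.86% × 1000 = 158.6 kg
  TiO2: 11.68% × 1000 = 116.8 kg
  PbO: 11.87% × 1000 = 118.7 kg
Balance tally, oxide-wise, with the batch weights as given, under the basis named above (summed amounts equal target values exact up to rounding of places):
  Al2O3: 519.7·0.003000 = 1.559 kg (target 1.559 kg)
  SiO2: 519.7·0.9950 + 137.6·0.6332 = 604.2 kg (target 604.2 kg)
  MgO: 240.9·0.4773 + 137.6·0.3171 = 158.6 kg (target 158.6 kg)
  TiO2: 118.0·0.9902 = 116.8 kg (target 116.8 kg)
  PbO: 121.5·0.9766 = 118.7 kg (target 118.7 kg)
Mass balance on the glass: the batch minus its LOI: 999.9 kg (per-oxide target masses sum to 999.9 kg; with the basis standing at 1000 kg — differing by rounding only).
Whole-batch sum: Σ batch = 1138 kg; ignition loss, Σ(batch × LOI) = 137.8 kg; the yield ratio, glass ÷ batch: 87.89%.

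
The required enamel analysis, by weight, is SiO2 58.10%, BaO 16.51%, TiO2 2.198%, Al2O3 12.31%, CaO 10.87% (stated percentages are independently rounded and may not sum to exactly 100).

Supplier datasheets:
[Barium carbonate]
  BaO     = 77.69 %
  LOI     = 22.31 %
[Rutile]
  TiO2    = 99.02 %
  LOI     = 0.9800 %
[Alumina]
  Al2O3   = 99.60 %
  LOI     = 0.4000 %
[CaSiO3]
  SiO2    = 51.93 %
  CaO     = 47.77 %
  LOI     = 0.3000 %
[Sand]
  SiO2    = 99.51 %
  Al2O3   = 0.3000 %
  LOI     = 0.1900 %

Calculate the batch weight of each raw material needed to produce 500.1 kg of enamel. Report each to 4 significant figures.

Each numeric step carries exact precision from first step to last. The intermediate values appear, rounded to four significant figures, on the page. Every reported figure sees exactly one rounding — derived quantities (glass mass, ignition loss, five oxide percentages, totals, the yield) are carried at full float precision starting from the weights at 500.1 kg of glass as given in either problem or answer.
Oxide mass targets, per 500.1 kg enamel:
  SiO2: 58.10% × 500.1 = 290.6 kg
  BaO: 16.51% × 500.1 = 82.57 kg
  TiO2: 2.198% × 500.1 = 10.99 kg
  Al2O3: 12.31% × 500.1 = 61.56 kg
  CaO: 10.87% × 500.1 = 54.36 kg
Balance tally, oxide-wise, from the weights as reported, per the basis as stated (each sum matches its target mass exact up to rounding of places):
  SiO2: 113.8·0.5193 + 232.6·0.9951 = 290.6 kg (target 290.6 kg)
  BaO: 106.3·0.7769 = 82.58 kg (target 82.57 kg)
  TiO2: 11.10·0.9902 = 10.99 kg (target 10.99 kg)
  Al2O3: 61.11·0.9960 + 232.6·0.003000 = 61.56 kg (target 61.56 kg)
  CaO: 113.8·0.4777 = 54.36 kg (target 54.36 kg)
Auditing the glass mass value: the batch minus its LOI: 500.1 kg (per-oxide target masses sum to 500.0 kg; with the basis standing at 500.1 kg — gaps are rounding artifacts).
Batch grand total — Σ batch = 524.9 kg; ignition loss, Σ(batch × LOI) = 24.85 kg; yield = glass ÷ total batch = 95.27%.

Batch per 500.1 kg enamel:
  Barium carbonate: 106.3 kg
  Rutile: 11.10 kg
  Alumina: 61.11 kg
  CaSiO3: 113.8 kg
  Sand: 232.6 kg
Total batch = 524.9 kg; LOI loss = 24.85 kg; yield = 95.27%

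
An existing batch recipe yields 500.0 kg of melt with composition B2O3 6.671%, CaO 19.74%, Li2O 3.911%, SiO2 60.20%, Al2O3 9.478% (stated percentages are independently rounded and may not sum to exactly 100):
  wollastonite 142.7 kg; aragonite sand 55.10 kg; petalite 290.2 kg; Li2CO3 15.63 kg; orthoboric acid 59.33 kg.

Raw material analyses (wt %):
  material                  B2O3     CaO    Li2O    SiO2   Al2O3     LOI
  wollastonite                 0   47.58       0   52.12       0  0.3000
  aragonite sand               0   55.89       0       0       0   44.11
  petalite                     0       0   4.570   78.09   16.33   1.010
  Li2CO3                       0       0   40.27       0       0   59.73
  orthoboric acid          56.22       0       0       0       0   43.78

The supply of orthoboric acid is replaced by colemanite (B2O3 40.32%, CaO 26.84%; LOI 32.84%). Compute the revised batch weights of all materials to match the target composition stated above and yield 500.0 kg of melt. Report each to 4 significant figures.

Each numeric step maintains full float precision in every operation. In-progress results are shown, with 4-significant-figure rounding, on the page; each reported result is rounded a single time; all derived quantities (five oxide percentages, the yield, ignition loss, net glass mass, the totals) are rebuilt starting from the weights per 500.0 kg of glass at full float precision exactly as shown in the problem or answer text.
The oxide mass targets at 500.0 kg melt:
  B2O3: 6.671% × 500.0 = 33.35 kg
  CaO: 19.74% × 500.0 = 98.70 kg
  Li2O: 3.911% × 500.0 = 19.56 kg
  SiO2: 60.20% × 500.0 = 301.0 kg
  Al2O3: 9.478% × 500.0 = 47.39 kg
Verifying the oxide balance per the reported batch figures, at the basis given (delivered sums recover each target up to rounding of the answer):
  B2O3: 82.73·0.4032 = 33.36 kg (target 33.35 kg)
  CaO: 142.7·0.4758 + 15.38·0.5589 + 82.73·0.2684 = 98.70 kg (target 98.70 kg)
  Li2O: 290.2·0.04570 + 15.63·0.4027 = 19.56 kg (target 19.56 kg)
  SiO2: 142.7·0.5212 + 290.2·0.7809 = 301.0 kg (target 301.0 kg)
  Al2O3: 290.2·0.1633 = 47.39 kg (target 47.39 kg)
Consistency of the glass mass: the batch minus its LOI: 500.0 kg (targets for the oxides total 500.0 kg; stated basis 500.0 kg — rounding explains the deltas).
Adding the batch up: Σ batch = 546.6 kg; Σ batch·LOI gives LOI loss = 46.65 kg; yield = glass ÷ total batch = 91.47%.

Revised batch per 500.0 kg melt:
  wollastonite: 142.7 kg
  aragonite sand: 15.38 kg
  petalite: 290.2 kg
  Li2CO3: 15.63 kg
  colemanite: 82.73 kg
Total batch = 546.6 kg; LOI loss = 46.65 kg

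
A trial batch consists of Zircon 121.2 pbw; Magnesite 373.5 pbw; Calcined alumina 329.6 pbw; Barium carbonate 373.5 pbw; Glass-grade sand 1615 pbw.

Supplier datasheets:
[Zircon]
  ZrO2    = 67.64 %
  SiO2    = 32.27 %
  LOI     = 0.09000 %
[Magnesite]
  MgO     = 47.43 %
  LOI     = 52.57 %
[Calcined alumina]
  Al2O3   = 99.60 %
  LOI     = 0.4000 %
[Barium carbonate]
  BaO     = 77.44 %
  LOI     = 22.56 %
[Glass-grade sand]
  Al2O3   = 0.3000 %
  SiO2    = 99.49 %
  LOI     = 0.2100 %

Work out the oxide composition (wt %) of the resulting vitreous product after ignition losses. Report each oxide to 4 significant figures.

All internal work keeps full float precision at each step; working values are displayed, rounded to four significant digits, when written out — each reported result takes a single rounding; the derived quantities (the five compositions, totals, glass mass, LOI, the yield) are recomputed in exact precision starting from the weights per 2527 pbw of glass, as they appear in the question or the answer.
Mass of each oxide from the mix:
  BaO: 373.5·0.7744 = 289.2 pbw
  Al2O3: 329.6·0.9960 + 1615·0.003000 = 333.1 pbw
  ZrO2: 121.2·0.6764 = 81.98 pbw
  SiO2: 121.2·0.3227 + 1615·0.9949 = 1646 pbw
  MgO: 373.5·0.4743 = 177.2 pbw
LOI: 121.2·9.000e-04 + 373.5·0.5257 + 329.6·0.004000 + 373.5·0.2256 + 1615·0.002100 = 285.4 pbw
Glass mass = batch − LOI = 2813 − 285.4 = 2527 pbw (the oxide masses sum to this)
wt % = oxide mass / glass mass × 100

Glass mass = 2527 pbw (batch 2813 − LOI 285.4).
Composition: BaO 11.44%, Al2O3 13.18%, ZrO2 3.244%, SiO2 65.12%, MgO 7.009%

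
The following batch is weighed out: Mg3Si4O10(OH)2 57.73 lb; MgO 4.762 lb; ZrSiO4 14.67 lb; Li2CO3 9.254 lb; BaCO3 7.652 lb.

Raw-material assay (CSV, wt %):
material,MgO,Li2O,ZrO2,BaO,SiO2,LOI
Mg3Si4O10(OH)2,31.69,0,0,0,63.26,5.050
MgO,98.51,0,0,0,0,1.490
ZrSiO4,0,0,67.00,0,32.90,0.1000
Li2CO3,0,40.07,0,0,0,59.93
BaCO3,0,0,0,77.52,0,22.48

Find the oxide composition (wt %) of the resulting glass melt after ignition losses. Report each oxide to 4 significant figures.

Glass mass = 83.80 lb (batch 94.07 − LOI 10.27).
Composition: MgO 27.43%, Li2O 4.425%, ZrO2 11.73%, BaO 7.078%, SiO2 49.34%

Each numeric step holds full float precision at all times — the intermediate values appear, with 4-significant-figure rounding, when written out — each reported number is rounded once only — derived quantities (net glass mass, totals, five oxide percentages, yield, ignition loss) are carried in full precision using the weight values for 83.80 lb of glass, exactly as printed in the problem or the answer.
Delivered oxide masses:
  MgO: 57.73·0.3169 + 4.762·0.9851 = 22.99 lb
  Li2O: 9.254·0.4007 = 3.708 lb
  ZrO2: 14.67·0.6700 = 9.829 lb
  BaO: 7.652·0.7752 = 5.932 lb
  SiO2: 57.73·0.6326 + 14.67·0.3290 = 41.35 lb
LOI: 57.73·0.05050 + 4.762·0.01490 + 14.67·0.001000 + 9.254·0.5993 + 7.652·0.2248 = 10.27 lb
Net of LOI, the glass mass = 94.07 − 10.27 = 83.80 lb (= the summed oxide contributions)
percent by weight: oxide/glass ×100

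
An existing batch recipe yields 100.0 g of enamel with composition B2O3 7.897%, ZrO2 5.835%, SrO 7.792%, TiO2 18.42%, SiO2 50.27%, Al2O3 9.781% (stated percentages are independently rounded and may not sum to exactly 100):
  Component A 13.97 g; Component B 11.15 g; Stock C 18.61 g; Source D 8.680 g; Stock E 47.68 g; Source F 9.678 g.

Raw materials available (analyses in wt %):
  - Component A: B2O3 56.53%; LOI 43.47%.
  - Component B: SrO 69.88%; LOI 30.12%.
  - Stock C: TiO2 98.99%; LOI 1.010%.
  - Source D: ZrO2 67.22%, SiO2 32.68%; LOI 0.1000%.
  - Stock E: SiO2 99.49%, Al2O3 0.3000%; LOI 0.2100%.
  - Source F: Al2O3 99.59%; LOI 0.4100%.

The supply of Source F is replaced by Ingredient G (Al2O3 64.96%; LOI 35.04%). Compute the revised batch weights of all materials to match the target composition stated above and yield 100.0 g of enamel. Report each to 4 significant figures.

Revised batch per 100.0 g enamel:
  Component A: 13.97 g
  Component B: 11.15 g
  Stock C: 18.61 g
  Source D: 8.680 g
  Stock E: 47.68 g
  Ingredient G: 14.84 g
Total batch = 114.9 g; LOI loss = 14.93 g

Each numeric step holds full precision through every step; mid-chain values are shown, with 4-significant-figure rounding, as written; each reported result takes just one rounding. The derived quantities are re-derived at exact precision (net glass mass, the totals, six oxide percentages, LOI, yield) using the weight values at 100.0 g of glass as quoted within the problem or the answer.
Target masses of each oxide per 100.0 g enamel:
  B2O3: 7.897% × 100.0 = 7.897 g
  ZrO2: 5.835% × 100.0 = 5.835 g
  SrO: 7.792% × 100.0 = 7.792 g
  TiO2: 18.42% × 100.0 = 18.42 g
  SiO2: 50.27% × 100.0 = 50.27 g
  Al2O3: 9.781% × 100.0 = 9.781 g
Verifying the oxide balance on the weights just shown, versus the basis set out (sum by sum, the targets are met given rounding of the digits):
  B2O3: 13.97·0.5653 = 7.897 g (target 7.897 g)
  ZrO2: 8.680·0.6722 = 5.835 g (target 5.835 g)
  SrO: 11.15·0.6988 = 7.792 g (target 7.792 g)
  TiO2: 18.61·0.9899 = 18.42 g (target 18.42 g)
  SiO2: 8.680·0.3268 + 47.68·0.9949 = 50.27 g (target 50.27 g)
  Al2O3: 47.68·0.003000 + 14.84·0.6496 = 9.783 g (target 9.781 g)
Glass-mass bookkeeping: Σ batch − LOI loss = 100.0 g (per-oxide target masses sum to 100.0 g; against the stated basis, 100.0 g — gaps are rounding artifacts).
Total batch = Σ batch = 114.9 g; Σ batch·LOI gives LOI loss = 14.93 g; glass ÷ batch gives a yield of 87.01%.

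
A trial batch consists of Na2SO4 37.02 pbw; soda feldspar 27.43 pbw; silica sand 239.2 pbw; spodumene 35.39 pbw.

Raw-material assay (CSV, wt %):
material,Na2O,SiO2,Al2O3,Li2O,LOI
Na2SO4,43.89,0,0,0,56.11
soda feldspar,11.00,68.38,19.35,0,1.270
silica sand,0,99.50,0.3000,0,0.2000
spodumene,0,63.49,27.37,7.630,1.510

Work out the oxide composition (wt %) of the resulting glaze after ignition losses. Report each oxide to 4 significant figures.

Glass mass = 316.9 pbw (batch 339.0 − LOI 22.13).
Composition: Na2O 6.079%, SiO2 88.11%, Al2O3 4.958%, Li2O 0.8521%

Intermediates are shown rounded off to 4 significant digits in the working — full precision is maintained from start to finish. Exactly one rounding lands on every reported value — all derived quantities, including glass mass, yield, the four compositions, totals, ignition loss, are rebuilt using the weight values at 316.9 pbw of glass in full precision, as set out in the problem or the answer.
Delivered oxide masses:
  Na2O: 37.02·0.4389 + 27.43·0.1100 = 19.27 pbw
  SiO2: 27.43·0.6838 + 239.2·0.9950 + 35.39·0.6349 = 279.2 pbw
  Al2O3: 27.43·0.1935 + 239.2·0.003000 + 35.39·0.2737 = 15.71 pbw
  Li2O: 35.39·0.07630 = 2.700 pbw
LOI: 37.02·0.5611 + 27.43·0.01270 + 239.2·0.002000 + 35.39·0.01510 = 22.13 pbw
Glass mass = batch − LOI = 339.0 − 22.13 = 316.9 pbw (equal to the oxide-mass sum)
wt % = 100 × oxide mass / glass mass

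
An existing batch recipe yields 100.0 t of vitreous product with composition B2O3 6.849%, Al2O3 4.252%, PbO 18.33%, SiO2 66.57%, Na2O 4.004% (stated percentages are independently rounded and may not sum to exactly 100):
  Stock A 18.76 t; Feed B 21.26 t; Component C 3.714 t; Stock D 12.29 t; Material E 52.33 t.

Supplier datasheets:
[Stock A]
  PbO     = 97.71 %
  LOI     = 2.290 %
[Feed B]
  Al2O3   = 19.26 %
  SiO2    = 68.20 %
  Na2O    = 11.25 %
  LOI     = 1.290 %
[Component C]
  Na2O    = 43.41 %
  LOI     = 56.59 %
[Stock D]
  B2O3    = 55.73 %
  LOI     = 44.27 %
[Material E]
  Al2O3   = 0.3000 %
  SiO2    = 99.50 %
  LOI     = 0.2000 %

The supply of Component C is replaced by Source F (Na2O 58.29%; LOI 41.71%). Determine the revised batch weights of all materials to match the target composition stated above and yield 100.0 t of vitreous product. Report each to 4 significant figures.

Revised batch per 100.0 t vitreous product:
  Stock A: 18.76 t
  Feed B: 21.26 t
  Source F: 2.766 t
  Stock D: 12.29 t
  Material E: 52.33 t
Total batch = 107.4 t; LOI loss = 7.403 t

Working values appear (rounded to 4 significant digits) alongside each step; all arithmetic carries full float precision through every step. Every reported number is rounded exactly once — derived quantities, including ignition loss, totals, the yield, five oxide percentages, net glass mass, are re-derived from the weighed amounts at 100.0 t of glass at exact precision exactly as printed in the question or the answer.
Oxide mass targets, per 100.0 t vitreous product:
  B2O3: 6.849% × 100.0 = 6.849 t
  Al2O3: 4.252% × 100.0 = 4.252 t
  PbO: 18.33% × 100.0 = 18.33 t
  SiO2: 66.57% × 100.0 = 66.57 t
  Na2O: 4.004% × 100.0 = 4.004 t
Verifying the oxide balance working from each reported weight, versus the basis set out (sums match the target masses within answer rounding):
  B2O3: 12.29·0.5573 = 6.849 t (target 6.849 t)
  Al2O3: 21.26·0.1926 + 52.33·0.003000 = 4.252 t (target 4.252 t)
  PbO: 18.76·0.9771 = 18.33 t (target 18.33 t)
  SiO2: 21.26·0.6820 + 52.33·0.9950 = 66.57 t (target 66.57 t)
  Na2O: 21.26·0.1125 + 2.766·0.5829 = 4.004 t (target 4.004 t)
Consistency of the glass mass: batch Σ − ignition loss = 100.0 t (per-oxide target masses sum to 100.0 t; against the stated basis, 100.0 t — deltas are rounding alone).
Total batch = Σ batch = 107.4 t; ignition loss, Σ(batch × LOI) = 7.403 t; as yield: glass ÷ batch → 93.11%.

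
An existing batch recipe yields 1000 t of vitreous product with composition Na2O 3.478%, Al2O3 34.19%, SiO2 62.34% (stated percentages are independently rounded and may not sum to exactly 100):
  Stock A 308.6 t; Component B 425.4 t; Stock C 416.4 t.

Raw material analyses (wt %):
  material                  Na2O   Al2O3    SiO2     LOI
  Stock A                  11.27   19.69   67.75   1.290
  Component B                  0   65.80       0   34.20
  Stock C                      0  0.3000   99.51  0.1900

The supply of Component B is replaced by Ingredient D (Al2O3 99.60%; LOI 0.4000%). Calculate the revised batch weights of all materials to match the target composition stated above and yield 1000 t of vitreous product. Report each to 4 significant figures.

Mid-chain values are displayed with 4-significant-digit rounding alongside each step; the whole derivation maintains full precision through the solve; every reported number is rounded exactly once — all derived quantities, which include glass mass, LOI, three oxide percentages, totals, the yield, are recomputed at full precision, precisely as stated by the problem or the answer, using the weight values at 1000 t of glass.
Oxide-by-oxide targets in 1000 t vitreous product:
  Na2O: 3.478% × 1000 = 34.78 t
  Al2O3: 34.19% × 1000 = 341.9 t
  SiO2: 62.34% × 1000 = 623.4 t
Balance tally, oxide-wise, on the weights just shown, at the basis given (sum by sum, the targets are met inside rounding margins):
  Na2O: 308.6·0.1127 = 34.78 t (target 34.78 t)
  Al2O3: 308.6·0.1969 + 281.0·0.9960 + 416.4·0.003000 = 341.9 t (target 341.9 t)
  SiO2: 308.6·0.6775 + 416.4·0.9951 = 623.4 t (target 623.4 t)
Consistency of the glass mass: batch total minus LOI = 1000 t (oxide target masses add up to 1000 t; basis as stated: 1000 t — a pure rounding effect).
Summing the batch: Σ batch = 1006 t; loss to ignition Σ batch·LOI = 5.896 t; yield, glass over the total, = 99.41%.

Revised batch per 1000 t vitreous product:
  Stock A: 308.6 t
  Ingredient D: 281.0 t
  Stock C: 416.4 t
Total batch = 1006 t; LOI loss = 5.896 t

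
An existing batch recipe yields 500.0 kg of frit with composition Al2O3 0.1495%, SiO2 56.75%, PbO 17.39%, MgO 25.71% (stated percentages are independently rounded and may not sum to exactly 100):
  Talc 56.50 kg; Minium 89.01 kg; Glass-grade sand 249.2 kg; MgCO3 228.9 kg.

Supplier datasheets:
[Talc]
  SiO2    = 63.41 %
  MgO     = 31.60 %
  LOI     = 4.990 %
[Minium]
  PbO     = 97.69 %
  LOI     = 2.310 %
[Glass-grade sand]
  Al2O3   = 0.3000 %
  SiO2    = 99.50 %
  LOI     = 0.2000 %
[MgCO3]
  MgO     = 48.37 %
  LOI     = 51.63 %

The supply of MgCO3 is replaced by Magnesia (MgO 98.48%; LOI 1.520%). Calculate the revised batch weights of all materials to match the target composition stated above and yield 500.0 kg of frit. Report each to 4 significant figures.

In-progress results are printed (rounded to four significant figures) on the page. Every computation carries full precision throughout. Every reported value is rounded only once — all derived quantities (yield, ignition loss, the four compositions, net glass mass, totals) are re-derived in full precision from the batch weights at 500.0 kg of glass, as written in either problem or answer.
Oxide mass targets, per 500.0 kg frit:
  Al2O3: 0.1495% × 500.0 = 0.7475 kg
  SiO2: 56.75% × 500.0 = 283.8 kg
  PbO: 17.39% × 500.0 = 86.95 kg
  MgO: 25.71% × 500.0 = 128.6 kg
A balance pass over the oxides, on the weights just shown, at the basis given (sum by sum, the targets are met once rounding is allowed for):
  Al2O3: 249.2·0.003000 = 0.7476 kg (target 0.7475 kg)
  SiO2: 56.50·0.6341 + 249.2·0.9950 = 283.8 kg (target 283.8 kg)
  PbO: 89.01·0.9769 = 86.95 kg (target 86.95 kg)
  MgO: 56.50·0.3160 + 112.4·0.9848 = 128.5 kg (target 128.6 kg)
Auditing the glass mass value: net batch after ignition = 500.0 kg (oxide target masses add up to 500.0 kg; against the stated basis, 500.0 kg — any gap is answer rounding).
Whole-batch sum: Σ batch = 507.1 kg; Σ batch·LOI gives LOI loss = 7.082 kg; yield, glass over the total, = 98.60%.

Revised batch per 500.0 kg frit:
  Talc: 56.50 kg
  Minium: 89.01 kg
  Glass-grade sand: 249.2 kg
  Magnesia: 112.4 kg
Total batch = 507.1 kg; LOI loss = 7.082 kg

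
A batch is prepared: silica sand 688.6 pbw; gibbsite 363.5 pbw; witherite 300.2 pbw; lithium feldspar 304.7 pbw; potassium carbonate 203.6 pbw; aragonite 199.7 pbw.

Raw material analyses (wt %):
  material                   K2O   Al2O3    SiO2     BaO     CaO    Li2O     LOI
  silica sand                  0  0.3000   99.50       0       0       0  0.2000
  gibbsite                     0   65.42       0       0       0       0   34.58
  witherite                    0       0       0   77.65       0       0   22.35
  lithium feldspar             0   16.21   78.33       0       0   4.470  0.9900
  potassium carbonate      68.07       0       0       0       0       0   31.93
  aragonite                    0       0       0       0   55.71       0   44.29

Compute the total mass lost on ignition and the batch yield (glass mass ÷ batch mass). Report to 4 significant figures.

Mid-chain values appear, rounded to four significant digits, across the worked steps. All internal work carries full precision all the way through — a single rounding produces each reported number. All derived quantities are re-derived in full precision (six oxide percentages, totals, the yield, LOI, net glass mass) from the weighed amounts for 1710 pbw of glass exactly as printed in either problem or answer.
Per-material ignition loss:
  silica sand: 688.6 × 0.002000 = 1.377 pbw
  gibbsite: 363.5 × 0.3458 = 125.7 pbw
  witherite: 300.2 × 0.2235 = 67.09 pbw
  lithium feldspar: 304.7 × 0.009900 = 3.017 pbw
  potassium carbonate: 203.6 × 0.3193 = 65.01 pbw
  aragonite: 199.7 × 0.4429 = 88.45 pbw
Total LOI = 350.6 pbw
Glass = batch − LOI = 2060 − 350.6 = 1710 pbw

LOI loss = 350.6 pbw; glass = 1710 pbw; yield = 82.98%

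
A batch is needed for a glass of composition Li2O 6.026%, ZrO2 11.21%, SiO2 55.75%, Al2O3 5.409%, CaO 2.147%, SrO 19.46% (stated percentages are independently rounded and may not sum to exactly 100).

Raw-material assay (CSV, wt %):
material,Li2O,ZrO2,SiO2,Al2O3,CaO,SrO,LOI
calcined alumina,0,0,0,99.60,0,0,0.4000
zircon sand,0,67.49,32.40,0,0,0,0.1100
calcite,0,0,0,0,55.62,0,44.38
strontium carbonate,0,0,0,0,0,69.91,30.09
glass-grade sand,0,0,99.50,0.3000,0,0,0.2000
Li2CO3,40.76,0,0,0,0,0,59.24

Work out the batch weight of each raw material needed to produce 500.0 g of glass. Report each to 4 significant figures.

Batch per 500.0 g glass:
  calcined alumina: 26.39 g
  zircon sand: 83.05 g
  calcite: 19.30 g
  strontium carbonate: 139.2 g
  glass-grade sand: 253.1 g
  Li2CO3: 73.92 g
Total batch = 595.0 g; LOI loss = 94.94 g; yield = 84.04%

All internal work carries exact precision throughout. The intermediate values are printed with 4-significant-digit rounding on the page — a single rounding yields every reported number; derived quantities are rebuilt using the weight values for 500.0 g of glass at full precision (the six compositions, the totals, yield, glass mass, ignition loss), exactly as shown in problem or answer.
Oxide mass targets, per 500.0 g glass:
  Li2O: 6.026% × 500.0 = 30.13 g
  ZrO2: 11.21% × 500.0 = 56.05 g
  SiO2: 55.75% × 500.0 = 278.8 g
  Al2O3: 5.409% × 500.0 = 27.04 g
  CaO: 2.147% × 500.0 = 10.74 g
  SrO: 19.46% × 500.0 = 97.30 g
Sums-versus-targets review given the weights on record, for the quoted basis mass (sum by sum, the targets are met within answer rounding):
  Li2O: 73.92·0.4076 = 30.13 g (target 30.13 g)
  ZrO2: 83.05·0.6749 = 56.05 g (target 56.05 g)
  SiO2: 83.05·0.3240 + 253.1·0.9950 = 278.7 g (target 278.8 g)
  Al2O3: 26.39·0.9960 + 253.1·0.003000 = 27.04 g (target 27.04 g)
  CaO: 19.30·0.5562 = 10.73 g (target 10.74 g)
  SrO: 139.2·0.6991 = 97.31 g (target 97.30 g)
Auditing the glass mass value: the batch minus its LOI: 500.0 g (summing oxide targets gives 500.0 g; basis as stated: 500.0 g — a pure rounding effect).
Total batch = Σ batch = 595.0 g; LOI loss = Σ batch·LOI = 94.94 g; the yield ratio, glass ÷ batch: 84.04%.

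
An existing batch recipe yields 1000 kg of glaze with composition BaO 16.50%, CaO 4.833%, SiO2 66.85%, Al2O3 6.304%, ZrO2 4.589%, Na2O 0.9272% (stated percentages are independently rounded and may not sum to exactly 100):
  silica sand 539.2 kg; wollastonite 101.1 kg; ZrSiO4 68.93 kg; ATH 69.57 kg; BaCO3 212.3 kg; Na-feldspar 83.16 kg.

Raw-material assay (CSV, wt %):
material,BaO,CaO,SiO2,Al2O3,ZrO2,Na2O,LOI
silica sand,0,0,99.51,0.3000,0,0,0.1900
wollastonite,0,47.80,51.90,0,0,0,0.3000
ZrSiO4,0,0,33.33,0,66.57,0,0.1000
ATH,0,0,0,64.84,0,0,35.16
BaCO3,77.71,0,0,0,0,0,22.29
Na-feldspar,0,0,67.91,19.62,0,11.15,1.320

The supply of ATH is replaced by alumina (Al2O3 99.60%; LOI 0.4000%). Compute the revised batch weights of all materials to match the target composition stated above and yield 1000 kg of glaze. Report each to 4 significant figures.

Revised batch per 1000 kg glaze:
  silica sand: 539.2 kg
  wollastonite: 101.1 kg
  ZrSiO4: 68.93 kg
  alumina: 45.29 kg
  BaCO3: 212.3 kg
  Na-feldspar: 83.16 kg
Total batch = 1050 kg; LOI loss = 50.00 kg

All arithmetic runs at full precision at all times. The intermediate values are displayed rounded off to 4 significant figures in the working. Every reported number receives exactly one rounding; all derived quantities, including net glass mass, ignition loss, six oxide percentages, totals, yield, are rebuilt using the weight values per 1000 kg of glass in exact precision, as written in question or answer.
The oxide mass targets at 1000 kg glaze:
  BaO: 16.50% × 1000 = 165.0 kg
  CaO: 4.833% × 1000 = 48.33 kg
  SiO2: 66.85% × 1000 = 668.5 kg
  Al2O3: 6.304% × 1000 = 63.04 kg
  ZrO2: 4.589% × 1000 = 45.89 kg
  Na2O: 0.9272% × 1000 = 9.272 kg
Sums-versus-targets review applying the batch weights above, per the basis as stated (sums match the target masses net of answer rounding effects):
  BaO: 212.3·0.7771 = 165.0 kg (target 165.0 kg)
  CaO: 101.1·0.4780 = 48.33 kg (target 48.33 kg)
  SiO2: 539.2·0.9951 + 101.1·0.5190 + 68.93·0.3333 + 83.16·0.6791 = 668.5 kg (target 668.5 kg)
  Al2O3: 539.2·0.003000 + 45.29·0.9960 + 83.16·0.1962 = 63.04 kg (target 63.04 kg)
  ZrO2: 68.93·0.6657 = 45.89 kg (target 45.89 kg)
  Na2O: 83.16·0.1115 = 9.272 kg (target 9.272 kg)
Glass-mass bookkeeping: total charge less LOI = 1000 kg (oxide target masses add up to 1000 kg; stated basis 1000 kg — a pure rounding effect).
Total batch = Σ batch = 1050 kg; Σ batch·LOI gives LOI loss = 50.00 kg; glass ÷ batch gives a yield of 95.24%.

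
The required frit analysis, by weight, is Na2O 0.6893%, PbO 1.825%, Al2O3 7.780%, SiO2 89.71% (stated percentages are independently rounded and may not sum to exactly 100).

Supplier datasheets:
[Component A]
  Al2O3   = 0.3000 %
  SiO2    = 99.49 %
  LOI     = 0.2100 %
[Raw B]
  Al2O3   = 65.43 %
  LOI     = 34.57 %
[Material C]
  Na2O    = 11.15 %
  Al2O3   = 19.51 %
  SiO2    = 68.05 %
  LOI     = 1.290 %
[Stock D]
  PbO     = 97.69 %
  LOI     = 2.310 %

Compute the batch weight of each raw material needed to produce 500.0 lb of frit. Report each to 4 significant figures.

The whole derivation keeps full precision at all times. The intermediate values are printed rounded to four significant digits at each printed step; every reported figure takes just one rounding; derived quantities, including the yield, net glass mass, totals, LOI, the four compositions, are re-derived from the weighed amounts for 500.0 lb of glass at exact precision as given in problem or answer.
Per-oxide target masses for 500.0 lb frit:
  Na2O: 0.6893% × 500.0 = 3.447 lb
  PbO: 1.825% × 500.0 = 9.125 lb
  Al2O3: 7.780% × 500.0 = 38.90 lb
  SiO2: 89.71% × 500.0 = 448.6 lb
Oxide-by-oxide audit per the reported batch figures, on the stated basis (delivered sums recover each target modulo rounding of the values):
  Na2O: 30.91·0.1115 = 3.446 lb (target 3.447 lb)
  PbO: 9.341·0.9769 = 9.125 lb (target 9.125 lb)
  Al2O3: 429.7·0.003000 + 48.27·0.6543 + 30.91·0.1951 = 38.90 lb (target 38.90 lb)
  SiO2: 429.7·0.9949 + 30.91·0.6805 = 448.5 lb (target 448.6 lb)
The glass-mass cross-check: Σ batch − LOI loss = 500.0 lb (summing oxide targets gives 500.0 lb; against the stated basis, 500.0 lb — rounding explains the deltas).
Batch grand total — Σ batch = 518.2 lb; loss to ignition Σ batch·LOI = 18.20 lb; as yield: glass ÷ batch → 96.49%.

Batch per 500.0 lb frit:
  Component A: 429.7 lb
  Raw B: 48.27 lb
  Material C: 30.91 lb
  Stock D: 9.341 lb
Total batch = 518.2 lb; LOI loss = 18.20 lb; yield = 96.49%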